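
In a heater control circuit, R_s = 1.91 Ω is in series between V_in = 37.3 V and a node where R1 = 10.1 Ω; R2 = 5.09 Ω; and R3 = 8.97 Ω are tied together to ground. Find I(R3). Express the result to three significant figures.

Parallel bank: R_p = 1/(1/10.1 + 1/5.09 + 1/8.97) = 2.457 Ω.
V_A = 37.3 × 2.457/4.367 = 20.99 V.
I(R3) = V_A / R3 = 20.99/8.97 = 2.340 A.

I ≈ 2.34 A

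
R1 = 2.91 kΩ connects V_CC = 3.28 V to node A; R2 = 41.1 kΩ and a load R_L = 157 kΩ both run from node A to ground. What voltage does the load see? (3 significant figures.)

V_out ≈ 3.01 V

First combine the lower leg with the load: R2 ‖ R_L = 32.57 kΩ.
Now apply the divider: V_out = 3.28 × 0.9180 = 3.011 V.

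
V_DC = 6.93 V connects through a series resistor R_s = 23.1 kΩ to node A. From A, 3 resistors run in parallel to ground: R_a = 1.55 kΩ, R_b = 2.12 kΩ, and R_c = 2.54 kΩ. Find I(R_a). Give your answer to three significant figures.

I ≈ 0.125 mA

Equivalent of the parallel group: R_p = 0.6620 kΩ.
Node voltage V_A = V_DC · R_p/(R_s + R_p) = 6.93 × 0.02786 = 0.1931 V.
I(R_a) = V_A / R_a = 0.1931/1.55 = 0.1246 mA.
(Check via current divider: I_total = 0.2916 mA; share G_k/ΣG = 0.4271 → same result.)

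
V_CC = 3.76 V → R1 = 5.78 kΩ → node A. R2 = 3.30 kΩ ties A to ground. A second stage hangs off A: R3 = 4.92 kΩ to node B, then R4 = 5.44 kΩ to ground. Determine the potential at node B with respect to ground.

Looking into the second stage from A: R3 + R4 = 10.36 kΩ appears in parallel with R2.
R2 ‖ (R3+R4) = 2.503 kΩ.
V_A = 3.76 × 2.503/(5.78 + 2.503) = 1.136 V.
Then the unloaded second divider: V_B = V_A × R4/(R3+R4) = 1.136 × 0.5251 = 0.5966 V.

V_B ≈ 0.597 V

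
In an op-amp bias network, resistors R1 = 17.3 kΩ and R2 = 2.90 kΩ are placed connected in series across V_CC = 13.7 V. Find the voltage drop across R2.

Series total: ΣR = 17.3 + 2.90 = 20.20 kΩ.
V = V_CC · R/ΣR = 13.7 × 0.1436 = 1.967 V.

V ≈ 1.97 V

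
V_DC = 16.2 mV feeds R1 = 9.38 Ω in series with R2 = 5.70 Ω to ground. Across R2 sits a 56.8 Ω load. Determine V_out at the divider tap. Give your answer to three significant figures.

The load sits in parallel with R2, giving an effective lower resistance R2' = R2·R_L/(R2+R_L) = 5.180 Ω.
Now apply the divider: V_out = 16.2 × 0.3558 = 5.764 mV.

V_out ≈ 5.76 mV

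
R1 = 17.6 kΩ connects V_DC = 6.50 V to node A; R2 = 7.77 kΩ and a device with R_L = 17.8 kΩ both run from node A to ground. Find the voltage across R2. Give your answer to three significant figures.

R2 ‖ R_L = (7.77 × 17.8)/(7.77 + 17.8) = 5.409 kΩ.
Now apply the divider: V_out = 6.50 × 0.2351 = 1.528 V.

V_out ≈ 1.53 V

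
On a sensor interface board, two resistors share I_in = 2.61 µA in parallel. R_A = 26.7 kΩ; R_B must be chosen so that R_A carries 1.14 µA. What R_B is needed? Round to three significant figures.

In a two-way split, I_A/I_in = R_B/(R_A + R_B).
1.14/2.61 = R_B/(R_A + R_B) → R_B = R_A · (0.4368)/(1 − 0.4368) = 26.7 × 0.7755 = 20.71 kΩ.

R_B ≈ 20.7 kΩ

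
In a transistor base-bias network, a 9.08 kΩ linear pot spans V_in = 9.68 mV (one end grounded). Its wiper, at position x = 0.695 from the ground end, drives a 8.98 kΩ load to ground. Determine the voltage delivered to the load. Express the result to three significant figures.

V_out ≈ 5.54 mV

The pot divides into 2.769 kΩ above the wiper and 6.311 kΩ below.
R_L loads the lower segment: effective lower R = 3.706 kΩ.
V_out = 9.68 × 3.706/(2.769 + 3.706) = 5.540 mV.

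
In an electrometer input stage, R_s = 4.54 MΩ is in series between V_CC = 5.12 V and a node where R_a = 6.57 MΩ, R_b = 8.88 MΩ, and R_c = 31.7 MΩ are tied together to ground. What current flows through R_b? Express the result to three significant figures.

I ≈ 0.246 µA

Combine the parallel branches: R_p = (1/6.57 + 1/8.88 + 1/31.7)⁻¹ = 3.374 MΩ.
V_A = 5.12 × 3.374/7.914 = 2.183 V.
Branch current I = V_A/R_b = 2.183/8.88 = 0.2458 µA.
(Check via current divider: I_total = 0.6469 µA; share G_k/ΣG = 0.3800 → same result.)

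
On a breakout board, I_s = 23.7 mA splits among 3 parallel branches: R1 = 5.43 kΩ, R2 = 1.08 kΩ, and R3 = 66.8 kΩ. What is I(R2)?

Total conductance ΣG = 1/5.43 + 1/1.08 + 1/66.8 = 1.125 (units of 1/kΩ).
R2 takes the fraction G_k/ΣG = 0.9259/1.125 = 0.8230, so I = 23.7 × 0.8230 = 19.51 mA.

I ≈ 19.5 mA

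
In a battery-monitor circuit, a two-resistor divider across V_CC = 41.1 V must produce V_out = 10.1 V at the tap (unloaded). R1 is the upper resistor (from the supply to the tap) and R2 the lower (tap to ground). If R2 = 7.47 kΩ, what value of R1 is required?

R1 ≈ 22.9 kΩ

The divider ratio is R2/(R1+R2) = 10.1/41.1 = 0.2457.
Rearranging, R1 = R2·(1−k)/k = 7.47 × 3.069 = 22.93 kΩ.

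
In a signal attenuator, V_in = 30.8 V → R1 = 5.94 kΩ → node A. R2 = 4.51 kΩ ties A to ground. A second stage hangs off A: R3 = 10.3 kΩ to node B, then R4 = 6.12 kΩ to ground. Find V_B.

The second stage (R3 + R4 = 16.42 kΩ) loads node A in parallel with R2.
Effective lower resistance at A: R2 ‖ 16.42 = 3.538 kΩ.
V_A = 30.8 × 3.538/(5.94 + 3.538) = 11.50 V.
Then the unloaded second divider: V_B = V_A × R4/(R3+R4) = 11.50 × 0.3727 = 4.285 V.

V_B ≈ 4.29 V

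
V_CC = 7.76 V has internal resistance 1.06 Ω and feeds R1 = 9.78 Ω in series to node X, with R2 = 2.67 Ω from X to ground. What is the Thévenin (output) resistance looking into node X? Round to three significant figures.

R_th ≈ 2.14 Ω

R1' = 1.06 + 9.78 = 10.84 Ω (source resistance + R1).
Looking into X with the source shorted: R_th = R1'·R2/(R1'+R2) = 10.84 × 2.67/13.51 = 2.142 Ω.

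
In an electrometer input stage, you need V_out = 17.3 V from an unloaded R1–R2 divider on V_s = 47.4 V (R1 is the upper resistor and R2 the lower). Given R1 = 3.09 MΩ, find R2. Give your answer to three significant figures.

The divider ratio is R2/(R1+R2) = 17.3/47.4 = 0.3650.
So R2 = R1 · V_out/(V_s − V_out) = 3.09 × 17.3/(47.4 − 17.3) = 3.09 × 0.5748 = 1.776 MΩ.

R2 ≈ 1.78 MΩ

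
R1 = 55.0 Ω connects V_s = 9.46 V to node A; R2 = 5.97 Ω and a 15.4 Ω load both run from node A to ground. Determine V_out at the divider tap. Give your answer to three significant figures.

V_out ≈ 0.686 V

The load sits in parallel with R2, giving an effective lower resistance R2' = R2·R_L/(R2+R_L) = 4.302 Ω.
Voltage divider with the loaded lower leg: V_out = 9.46 × 4.302/(55.0 + 4.302) = 9.46 × 0.07255 = 0.6863 V.
(Unloaded it would be 0.926 V; the load pulls it down.)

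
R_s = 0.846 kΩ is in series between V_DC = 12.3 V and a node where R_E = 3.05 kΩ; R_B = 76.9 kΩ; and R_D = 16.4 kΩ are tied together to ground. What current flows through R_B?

Equivalent of the parallel group: R_p = 2.489 kΩ.
Node voltage V_A = V_DC · R_p/(R_s + R_p) = 12.3 × 0.7463 = 9.179 V.
I(R_B) = V_A / R_B = 9.179/76.9 = 0.1194 mA.
(Check via current divider: I_total = 3.689 mA; share G_k/ΣG = 0.03236 → same result.)

I ≈ 0.119 mA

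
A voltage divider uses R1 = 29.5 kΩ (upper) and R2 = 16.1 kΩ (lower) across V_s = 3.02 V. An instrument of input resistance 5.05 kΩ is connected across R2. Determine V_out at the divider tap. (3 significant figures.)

V_out ≈ 0.348 V

First combine the lower leg with the load: R2 ‖ R_L = 3.844 kΩ.
Voltage divider with the loaded lower leg: V_out = 3.02 × 3.844/(29.5 + 3.844) = 3.02 × 0.1153 = 0.3482 V.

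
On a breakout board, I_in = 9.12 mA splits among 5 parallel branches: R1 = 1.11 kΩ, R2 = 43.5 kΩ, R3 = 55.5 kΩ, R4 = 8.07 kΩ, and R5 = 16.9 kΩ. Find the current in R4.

ΣG = 1/1.11 + 1/43.5 + 1/55.5 + 1/8.07 + 1/16.9 = 1.125.
By the current-divider rule, I = I_in · G_k/ΣG = 9.12 × 0.1101 = 1.005 mA.

I ≈ 1.00 mA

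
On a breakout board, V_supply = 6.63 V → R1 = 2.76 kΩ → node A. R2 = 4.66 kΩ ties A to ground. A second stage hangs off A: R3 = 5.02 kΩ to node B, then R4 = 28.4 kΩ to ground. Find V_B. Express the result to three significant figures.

The second stage (R3 + R4 = 33.42 kΩ) loads node A in parallel with R2.
R2 ‖ (R3+R4) = 4.090 kΩ.
So V_A = 6.63 × 0.5971 = 3.959 V.
Stage 2 is unloaded, so V_B = V_A · R4/(R3+R4) = 3.959 × 28.4/33.42 = 3.364 V.

V_B ≈ 3.36 V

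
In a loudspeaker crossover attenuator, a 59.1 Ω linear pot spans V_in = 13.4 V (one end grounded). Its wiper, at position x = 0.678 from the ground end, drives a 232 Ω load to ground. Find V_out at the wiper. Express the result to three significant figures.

V_out ≈ 8.61 V

Split the track: R_lower = x·R_p = 40.07 Ω, R_upper = (1−x)·R_p = 19.03 Ω.
Lower segment in parallel with the load: 40.07 ‖ 232 = 34.17 Ω.
Loaded-divider output: V_out = 13.4 × 0.6423 = 8.607 V.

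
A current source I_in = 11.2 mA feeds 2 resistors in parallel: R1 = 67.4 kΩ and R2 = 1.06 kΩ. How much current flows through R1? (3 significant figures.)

With just two branches, the current splits inversely with resistance.
So I = 11.2 × 1.06/68.46 = 0.1734 mA.

I ≈ 0.173 mA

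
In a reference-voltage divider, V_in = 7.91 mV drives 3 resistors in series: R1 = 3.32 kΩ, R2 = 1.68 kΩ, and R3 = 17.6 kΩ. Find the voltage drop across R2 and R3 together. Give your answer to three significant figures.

V ≈ 6.75 mV

Total series resistance ΣR = 3.32 + 1.68 + 17.6 = 22.60 kΩ.
R_{R2..R3} = 1.68 + 17.6 = 19.28 kΩ.
By the voltage-divider rule, V = 7.91 × 19.28/22.60 = 6.748 mV.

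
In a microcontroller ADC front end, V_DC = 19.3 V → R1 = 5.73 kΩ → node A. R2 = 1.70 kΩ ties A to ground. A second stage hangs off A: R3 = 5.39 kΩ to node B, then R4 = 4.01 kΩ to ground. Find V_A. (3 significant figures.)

Looking into the second stage from A: R3 + R4 = 9.400 kΩ appears in parallel with R2.
R2 ‖ (R3+R4) = 1.440 kΩ.
First divider: V_A = V_DC · 1.440/(5.73 + 1.440) = 3.875 V.

V_A ≈ 3.88 V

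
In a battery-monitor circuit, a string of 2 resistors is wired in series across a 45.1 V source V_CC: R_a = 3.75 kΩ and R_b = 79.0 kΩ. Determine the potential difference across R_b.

Series total: ΣR = 3.75 + 79.0 = 82.75 kΩ.
By the voltage-divider rule, V = 45.1 × 79.00/82.75 = 43.06 V.

V ≈ 43.1 V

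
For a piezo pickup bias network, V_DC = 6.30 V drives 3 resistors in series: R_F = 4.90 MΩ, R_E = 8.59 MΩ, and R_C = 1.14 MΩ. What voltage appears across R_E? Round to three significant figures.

ΣR = 4.90 + 8.59 + 1.14 = 14.63 MΩ.
V = V_DC · R/ΣR = 6.30 × 0.5871 = 3.699 V.

V ≈ 3.70 V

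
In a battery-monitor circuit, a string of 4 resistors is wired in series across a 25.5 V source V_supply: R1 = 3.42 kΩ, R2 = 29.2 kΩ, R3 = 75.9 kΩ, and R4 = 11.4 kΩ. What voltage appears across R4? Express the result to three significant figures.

V ≈ 2.42 V

ΣR = 3.42 + 29.2 + 75.9 + 11.4 = 119.9 kΩ.
Voltage divider: V = V_supply · (11.40 / 119.9) = 25.5 × 0.09506 = 2.424 V.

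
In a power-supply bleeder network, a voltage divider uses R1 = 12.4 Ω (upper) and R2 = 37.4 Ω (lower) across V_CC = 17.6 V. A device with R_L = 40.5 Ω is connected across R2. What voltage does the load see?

First combine the lower leg with the load: R2 ‖ R_L = 19.44 Ω.
Now apply the divider: V_out = 17.6 × 0.6106 = 10.75 V.

V_out ≈ 10.7 V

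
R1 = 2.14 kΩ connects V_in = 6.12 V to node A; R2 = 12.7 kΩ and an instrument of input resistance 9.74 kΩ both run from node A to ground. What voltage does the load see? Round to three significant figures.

V_out ≈ 4.41 V

R2 ‖ R_L = (12.7 × 9.74)/(12.7 + 9.74) = 5.512 kΩ.
Voltage divider with the loaded lower leg: V_out = 6.12 × 5.512/(2.14 + 5.512) = 6.12 × 0.7203 = 4.409 V.
(Unloaded it would be 5.24 V; the load pulls it down.)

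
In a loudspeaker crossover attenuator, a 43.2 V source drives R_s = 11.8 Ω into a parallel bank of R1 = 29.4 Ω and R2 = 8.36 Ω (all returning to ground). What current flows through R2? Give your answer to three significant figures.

I ≈ 1.84 A

Equivalent of the parallel group: R_p = 6.509 Ω.
V_A = 43.2 × 6.509/18.31 = 15.36 V.
I(R2) = V_A / R2 = 15.36/8.36 = 1.837 A.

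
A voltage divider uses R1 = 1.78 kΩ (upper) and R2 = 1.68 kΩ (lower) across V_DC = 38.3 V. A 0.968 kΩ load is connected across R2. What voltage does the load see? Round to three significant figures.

V_out ≈ 9.82 V

The load sits in parallel with R2, giving an effective lower resistance R2' = R2·R_L/(R2+R_L) = 0.6141 kΩ.
Then V_out = V_DC · R2'/(R1 + R2') = 38.3 × 0.6141/2.394 = 9.825 V.
(Unloaded it would be 18.6 V; the load pulls it down.)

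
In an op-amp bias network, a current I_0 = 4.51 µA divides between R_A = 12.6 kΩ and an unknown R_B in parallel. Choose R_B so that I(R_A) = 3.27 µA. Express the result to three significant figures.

Two-branch current divider: I_A = I_0 · R_B/(R_A + R_B).
3.27/4.51 = R_B/(R_A + R_B) → R_B = R_A · (0.7251)/(1 − 0.7251) = 12.6 × 2.637 = 33.23 kΩ.

R_B ≈ 33.2 kΩ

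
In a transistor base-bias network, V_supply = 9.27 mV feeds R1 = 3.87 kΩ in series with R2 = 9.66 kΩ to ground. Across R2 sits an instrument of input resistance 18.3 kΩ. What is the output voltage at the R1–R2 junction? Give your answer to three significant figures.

V_out ≈ 5.75 mV

The load sits in parallel with R2, giving an effective lower resistance R2' = R2·R_L/(R2+R_L) = 6.323 kΩ.
Then V_out = V_supply · R2'/(R1 + R2') = 9.27 × 6.323/10.19 = 5.750 mV.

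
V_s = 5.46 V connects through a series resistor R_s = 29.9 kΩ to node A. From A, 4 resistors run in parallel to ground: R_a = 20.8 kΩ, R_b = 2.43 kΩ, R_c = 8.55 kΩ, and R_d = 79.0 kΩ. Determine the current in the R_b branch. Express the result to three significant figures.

Combine the parallel branches: R_p = (1/20.8 + 1/2.43 + 1/8.55 + 1/79.0)⁻¹ = 1.697 kΩ.
V_A by voltage divider: V_A = 5.46 × 1.697/(29.9 + 1.697) = 0.2933 V.
Branch current I = V_A/R_b = 0.2933/2.43 = 0.1207 mA.
(Check via current divider: I_total = 0.1728 mA; share G_k/ΣG = 0.6984 → same result.)

I ≈ 0.121 mA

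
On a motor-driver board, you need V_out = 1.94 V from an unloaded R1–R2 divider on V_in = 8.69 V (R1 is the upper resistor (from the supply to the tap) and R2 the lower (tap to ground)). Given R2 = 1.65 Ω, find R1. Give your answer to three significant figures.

R1 ≈ 5.74 Ω

The divider ratio is R2/(R1+R2) = 1.94/8.69 = 0.2232.
R1 = R2·(1/k − 1) = 1.65 × 3.479 = 5.741 Ω.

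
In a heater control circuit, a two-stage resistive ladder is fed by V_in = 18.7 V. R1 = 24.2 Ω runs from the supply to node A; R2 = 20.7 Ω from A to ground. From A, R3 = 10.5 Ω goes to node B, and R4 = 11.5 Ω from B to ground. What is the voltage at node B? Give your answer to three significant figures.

The second stage (R3 + R4 = 22.00 Ω) loads node A in parallel with R2.
Effective lower resistance at A: R2 ‖ 22.00 = 10.67 Ω.
So V_A = 18.7 × 0.3059 = 5.720 V.
V_B = V_A × 0.5227 = 2.990 V.

V_B ≈ 2.99 V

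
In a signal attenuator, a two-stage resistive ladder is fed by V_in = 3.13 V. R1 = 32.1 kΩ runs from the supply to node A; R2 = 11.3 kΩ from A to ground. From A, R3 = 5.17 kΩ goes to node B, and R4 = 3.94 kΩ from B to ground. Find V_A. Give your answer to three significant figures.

V_A ≈ 0.425 V

Looking into the second stage from A: R3 + R4 = 9.110 kΩ appears in parallel with R2.
R2 ‖ (R3+R4) = 5.044 kΩ.
First divider: V_A = V_in · 5.044/(32.1 + 5.044) = 0.4250 V.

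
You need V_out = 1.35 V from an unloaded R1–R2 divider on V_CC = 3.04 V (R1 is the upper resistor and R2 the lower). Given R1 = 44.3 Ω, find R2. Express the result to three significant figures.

R2 ≈ 35.4 Ω

Required fraction k = V_out/V_CC = 0.4441.
R2 = R1 · 0.4441/(1 − 0.4441) = 35.39 Ω.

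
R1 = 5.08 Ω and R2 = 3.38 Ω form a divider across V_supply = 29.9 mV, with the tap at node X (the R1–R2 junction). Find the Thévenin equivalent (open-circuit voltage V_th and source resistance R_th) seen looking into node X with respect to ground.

Open-circuit (no load on X): V_th = V_supply · R2/(R1 + R2) = 29.9 × 3.38/(5.080 + 3.38) = 11.95 mV.
Zeroing V_supply shorts the top of R1 to ground, so R_th = R1 ‖ R2 = 2.030 Ω.

V_th ≈ 11.9 mV, R_th ≈ 2.03 Ω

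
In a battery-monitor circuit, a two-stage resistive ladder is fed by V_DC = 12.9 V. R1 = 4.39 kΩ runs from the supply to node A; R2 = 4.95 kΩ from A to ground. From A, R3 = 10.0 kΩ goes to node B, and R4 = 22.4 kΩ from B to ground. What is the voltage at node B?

Looking into the second stage from A: R3 + R4 = 32.40 kΩ appears in parallel with R2.
Effective lower resistance at A: R2 ‖ 32.40 = 4.294 kΩ.
So V_A = 12.9 × 0.4945 = 6.379 V.
Stage 2 is unloaded, so V_B = V_A · R4/(R3+R4) = 6.379 × 22.4/32.40 = 4.410 V.

V_B ≈ 4.41 V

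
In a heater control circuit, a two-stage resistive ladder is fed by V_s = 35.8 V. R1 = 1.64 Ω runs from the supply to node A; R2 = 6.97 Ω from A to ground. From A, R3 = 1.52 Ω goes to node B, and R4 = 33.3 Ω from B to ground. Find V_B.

Looking into the second stage from A: R3 + R4 = 34.82 Ω appears in parallel with R2.
R2 ‖ (R3+R4) = 5.807 Ω.
So V_A = 35.8 × 0.7798 = 27.92 V.
Then the unloaded second divider: V_B = V_A × R4/(R3+R4) = 27.92 × 0.9563 = 26.70 V.

V_B ≈ 26.7 V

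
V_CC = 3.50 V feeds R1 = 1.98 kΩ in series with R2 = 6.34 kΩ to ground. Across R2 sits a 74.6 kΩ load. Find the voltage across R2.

V_out ≈ 2.61 V

R2 ‖ R_L = (6.34 × 74.6)/(6.34 + 74.6) = 5.843 kΩ.
Voltage divider with the loaded lower leg: V_out = 3.50 × 5.843/(1.98 + 5.843) = 3.50 × 0.7469 = 2.614 V.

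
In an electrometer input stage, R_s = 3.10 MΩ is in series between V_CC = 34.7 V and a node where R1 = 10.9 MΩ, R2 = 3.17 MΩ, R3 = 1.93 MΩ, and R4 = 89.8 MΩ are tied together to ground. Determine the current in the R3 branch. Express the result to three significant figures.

Combine the parallel branches: R_p = (1/10.9 + 1/3.17 + 1/1.93 + 1/89.8)⁻¹ = 1.068 MΩ.
V_A by voltage divider: V_A = 34.7 × 1.068/(3.10 + 1.068) = 8.890 V.
I(R3) = V_A / R3 = 8.890/1.93 = 4.606 µA.
(Check via current divider: I_total = 8.326 µA; share G_k/ΣG = 0.5533 → same result.)

I ≈ 4.61 µA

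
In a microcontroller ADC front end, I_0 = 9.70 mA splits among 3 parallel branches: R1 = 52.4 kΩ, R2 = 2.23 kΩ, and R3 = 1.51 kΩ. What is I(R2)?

ΣG = 1/52.4 + 1/2.23 + 1/1.51 = 1.130.
By the current-divider rule, I = I_0 · G_k/ΣG = 9.70 × 0.3969 = 3.850 mA.

I ≈ 3.85 mA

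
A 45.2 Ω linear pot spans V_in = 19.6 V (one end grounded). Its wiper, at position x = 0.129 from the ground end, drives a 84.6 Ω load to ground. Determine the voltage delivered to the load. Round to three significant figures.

Lower segment x·R_p = 5.831 Ω; upper segment (1−x)·R_p = 39.37 Ω.
R_L loads the lower segment: effective lower R = 5.455 Ω.
V_out = 19.6 × 5.455/(39.37 + 5.455) = 2.385 V.

V_out ≈ 2.39 V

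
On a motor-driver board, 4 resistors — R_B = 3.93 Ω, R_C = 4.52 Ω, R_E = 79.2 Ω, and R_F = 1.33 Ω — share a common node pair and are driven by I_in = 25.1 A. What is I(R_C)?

I ≈ 4.48 A

ΣG = 1/3.93 + 1/4.52 + 1/79.2 + 1/1.33 = 1.240.
By the current-divider rule, I = I_in · G_k/ΣG = 25.1 × 0.1784 = 4.478 A.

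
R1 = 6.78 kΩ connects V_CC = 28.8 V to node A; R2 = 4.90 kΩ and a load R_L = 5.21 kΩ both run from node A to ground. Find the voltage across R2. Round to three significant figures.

First combine the lower leg with the load: R2 ‖ R_L = 2.525 kΩ.
Voltage divider with the loaded lower leg: V_out = 28.8 × 2.525/(6.78 + 2.525) = 28.8 × 0.2714 = 7.815 V.
(Unloaded it would be 12.1 V; the load pulls it down.)

V_out ≈ 7.82 V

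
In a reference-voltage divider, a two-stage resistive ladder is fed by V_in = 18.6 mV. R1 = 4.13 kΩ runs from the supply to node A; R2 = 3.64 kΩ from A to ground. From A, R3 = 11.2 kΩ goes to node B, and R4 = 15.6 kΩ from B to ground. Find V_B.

V_B ≈ 4.73 mV

Looking into the second stage from A: R3 + R4 = 26.80 kΩ appears in parallel with R2.
Effective lower resistance at A: R2 ‖ 26.80 = 3.205 kΩ.
So V_A = 18.6 × 0.4369 = 8.127 mV.
V_B = V_A × 0.5821 = 4.731 mV.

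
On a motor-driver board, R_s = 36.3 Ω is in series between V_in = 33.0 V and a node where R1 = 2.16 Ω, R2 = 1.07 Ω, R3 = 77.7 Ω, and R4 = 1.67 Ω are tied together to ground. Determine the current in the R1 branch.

I ≈ 0.207 A

Parallel bank: R_p = 1/(1/2.16 + 1/1.07 + 1/77.7 + 1/1.67) = 0.4977 Ω.
Node voltage V_A = V_in · R_p/(R_s + R_p) = 33.0 × 0.01353 = 0.4463 V.
Branch current I = V_A/R1 = 0.4463/2.16 = 0.2066 A.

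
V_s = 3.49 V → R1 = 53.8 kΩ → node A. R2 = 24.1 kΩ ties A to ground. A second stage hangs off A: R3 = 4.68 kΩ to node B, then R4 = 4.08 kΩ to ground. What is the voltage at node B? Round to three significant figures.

V_B ≈ 0.173 V

Looking into the second stage from A: R3 + R4 = 8.760 kΩ appears in parallel with R2.
Effective lower resistance at A: R2 ‖ 8.760 = 6.425 kΩ.
First divider: V_A = V_s · 6.425/(53.8 + 6.425) = 0.3723 V.
Stage 2 is unloaded, so V_B = V_A · R4/(R3+R4) = 0.3723 × 4.08/8.760 = 0.1734 V.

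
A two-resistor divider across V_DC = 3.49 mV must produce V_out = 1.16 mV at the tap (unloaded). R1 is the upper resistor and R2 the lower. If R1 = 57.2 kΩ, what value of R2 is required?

Required fraction k = V_out/V_DC = 0.3324.
R2 = R1 · 0.3324/(1 − 0.3324) = 28.48 kΩ.

R2 ≈ 28.5 kΩ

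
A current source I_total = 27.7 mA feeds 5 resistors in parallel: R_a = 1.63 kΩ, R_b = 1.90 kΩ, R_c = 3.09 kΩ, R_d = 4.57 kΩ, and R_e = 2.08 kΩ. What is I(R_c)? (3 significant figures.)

ΣG = 1/1.63 + 1/1.90 + 1/3.09 + 1/4.57 + 1/2.08 = 2.163.
R_c takes the fraction G_k/ΣG = 0.3236/2.163 = 0.1496, so I = 27.7 × 0.1496 = 4.144 mA.

I ≈ 4.14 mA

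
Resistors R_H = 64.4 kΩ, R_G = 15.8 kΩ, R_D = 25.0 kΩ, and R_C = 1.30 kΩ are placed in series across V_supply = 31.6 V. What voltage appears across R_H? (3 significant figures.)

Total series resistance ΣR = 64.4 + 15.8 + 25.0 + 1.30 = 106.5 kΩ.
By the voltage-divider rule, V = 31.6 × 64.40/106.5 = 19.11 V.

V ≈ 19.1 V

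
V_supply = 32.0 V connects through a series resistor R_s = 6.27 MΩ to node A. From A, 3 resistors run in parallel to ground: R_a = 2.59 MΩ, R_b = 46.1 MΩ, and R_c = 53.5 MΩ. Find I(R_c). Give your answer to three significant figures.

I ≈ 0.163 µA

Combine the parallel branches: R_p = (1/2.59 + 1/46.1 + 1/53.5)⁻¹ = 2.345 MΩ.
V_A by voltage divider: V_A = 32.0 × 2.345/(6.27 + 2.345) = 8.710 V.
I(R_c) = V_A / R_c = 8.710/53.5 = 0.1628 µA.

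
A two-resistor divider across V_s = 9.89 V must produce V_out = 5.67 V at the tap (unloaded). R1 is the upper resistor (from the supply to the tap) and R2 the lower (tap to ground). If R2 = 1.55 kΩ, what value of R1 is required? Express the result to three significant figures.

V_out/V_s = R2/(R1+R2) = 0.5733.
So R1 = R2 · (V_s/V_out − 1) = 1.55 × (9.89/5.67 − 1) = 1.55 × 0.7443 = 1.154 kΩ.

R1 ≈ 1.15 kΩ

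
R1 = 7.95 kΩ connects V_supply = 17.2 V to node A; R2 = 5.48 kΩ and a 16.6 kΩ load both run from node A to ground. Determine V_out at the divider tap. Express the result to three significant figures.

The load sits in parallel with R2, giving an effective lower resistance R2' = R2·R_L/(R2+R_L) = 4.120 kΩ.
Now apply the divider: V_out = 17.2 × 0.3413 = 5.871 V.

V_out ≈ 5.87 V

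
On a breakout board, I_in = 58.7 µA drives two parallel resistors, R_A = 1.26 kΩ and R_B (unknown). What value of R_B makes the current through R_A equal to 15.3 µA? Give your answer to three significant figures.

R_B ≈ 0.444 kΩ

In a two-way split, I_A/I_in = R_B/(R_A + R_B).
15.3/58.7 = R_B/(R_A + R_B) → R_B = R_A · (0.2606)/(1 − 0.2606) = 1.26 × 0.3525 = 0.4442 kΩ.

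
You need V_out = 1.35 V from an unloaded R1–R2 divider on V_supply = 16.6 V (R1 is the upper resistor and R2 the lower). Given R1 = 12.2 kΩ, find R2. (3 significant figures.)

V_out/V_supply = R2/(R1+R2) = 0.08133.
Rearranging, R2 = R1·k/(1−k) = 12.2 × 0.08852 = 1.080 kΩ.

R2 ≈ 1.08 kΩ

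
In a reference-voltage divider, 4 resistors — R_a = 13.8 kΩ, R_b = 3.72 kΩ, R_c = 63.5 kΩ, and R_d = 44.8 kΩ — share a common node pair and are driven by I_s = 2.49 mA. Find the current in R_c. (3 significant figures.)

Conductances: ΣG = 1/13.8 + 1/3.72 + 1/63.5 + 1/44.8 = 0.3794 (1/kΩ).
By the current-divider rule, I = I_s · G_k/ΣG = 2.49 × 0.04151 = 0.1034 mA.

I ≈ 0.103 mA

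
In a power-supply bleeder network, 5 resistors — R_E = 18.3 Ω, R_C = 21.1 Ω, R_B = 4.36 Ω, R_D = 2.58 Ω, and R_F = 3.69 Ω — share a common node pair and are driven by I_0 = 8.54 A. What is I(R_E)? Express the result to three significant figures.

ΣG = 1/18.3 + 1/21.1 + 1/4.36 + 1/2.58 + 1/3.69 = 0.9900.
R_E takes the fraction G_k/ΣG = 0.05464/0.9900 = 0.05520, so I = 8.54 × 0.05520 = 0.4714 A.

I ≈ 0.471 A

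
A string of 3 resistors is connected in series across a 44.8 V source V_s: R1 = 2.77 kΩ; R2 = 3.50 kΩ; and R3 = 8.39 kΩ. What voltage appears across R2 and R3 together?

V ≈ 36.3 V

Series total: ΣR = 2.77 + 3.50 + 8.39 = 14.66 kΩ.
R_{R2..R3} = 3.50 + 8.39 = 11.89 kΩ.
V = V_s · R/ΣR = 44.8 × 0.8111 = 36.34 V.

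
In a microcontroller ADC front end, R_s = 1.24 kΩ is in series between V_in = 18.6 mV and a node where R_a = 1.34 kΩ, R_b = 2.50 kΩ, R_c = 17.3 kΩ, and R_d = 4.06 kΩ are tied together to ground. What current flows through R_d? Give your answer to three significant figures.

I ≈ 1.64 µA

Parallel bank: R_p = 1/(1/1.34 + 1/2.50 + 1/17.3 + 1/4.06) = 0.6895 kΩ.
V_A by voltage divider: V_A = 18.6 × 0.6895/(1.24 + 0.6895) = 6.646 mV.
I(R_d) = V_A / R_d = 6.646/4.06 = 1.637 µA.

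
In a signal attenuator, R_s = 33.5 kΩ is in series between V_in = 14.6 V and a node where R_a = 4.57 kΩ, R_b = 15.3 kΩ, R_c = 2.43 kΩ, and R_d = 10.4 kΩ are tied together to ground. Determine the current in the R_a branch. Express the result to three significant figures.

Equivalent of the parallel group: R_p = 1.263 kΩ.
V_A = 14.6 × 1.263/34.76 = 0.5304 V.
Branch current I = V_A/R_a = 0.5304/4.57 = 0.1161 mA.

I ≈ 0.116 mA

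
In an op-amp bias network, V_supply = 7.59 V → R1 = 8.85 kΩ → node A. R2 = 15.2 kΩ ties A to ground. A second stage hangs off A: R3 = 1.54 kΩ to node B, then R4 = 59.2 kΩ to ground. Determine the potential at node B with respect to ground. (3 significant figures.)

V_B ≈ 4.28 V

The second stage (R3 + R4 = 60.74 kΩ) loads node A in parallel with R2.
Effective lower resistance at A: R2 ‖ 60.74 = 12.16 kΩ.
So V_A = 7.59 × 0.5787 = 4.393 V.
Then the unloaded second divider: V_B = V_A × R4/(R3+R4) = 4.393 × 0.9746 = 4.281 V.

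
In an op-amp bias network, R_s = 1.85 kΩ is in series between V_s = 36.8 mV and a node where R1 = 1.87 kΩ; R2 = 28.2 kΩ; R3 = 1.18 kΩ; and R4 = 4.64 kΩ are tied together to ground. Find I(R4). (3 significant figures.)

I ≈ 1.97 µA

Parallel bank: R_p = 1/(1/1.87 + 1/28.2 + 1/1.18 + 1/4.64) = 0.6123 kΩ.
V_A = 36.8 × 0.6123/2.462 = 9.151 mV.
Branch current I = V_A/R4 = 9.151/4.64 = 1.972 µA.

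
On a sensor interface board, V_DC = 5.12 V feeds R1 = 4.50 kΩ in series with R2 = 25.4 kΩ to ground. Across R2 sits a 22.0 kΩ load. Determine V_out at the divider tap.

R2 ‖ R_L = (25.4 × 22.0)/(25.4 + 22.0) = 11.79 kΩ.
Now apply the divider: V_out = 5.12 × 0.7237 = 3.706 V.
(Unloaded it would be 4.35 V; the load pulls it down.)

V_out ≈ 3.71 V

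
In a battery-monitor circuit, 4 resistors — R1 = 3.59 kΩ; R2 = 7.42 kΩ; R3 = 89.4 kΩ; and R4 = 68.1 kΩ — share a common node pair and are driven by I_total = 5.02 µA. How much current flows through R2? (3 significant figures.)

Conductances: ΣG = 1/3.59 + 1/7.42 + 1/89.4 + 1/68.1 = 0.4392 (1/kΩ).
Current divider: I(R2) = I_total · G_k/ΣG = 5.02 × (0.1348/0.4392) = 5.02 × 0.3069 = 1.540 µA.

I ≈ 1.54 µA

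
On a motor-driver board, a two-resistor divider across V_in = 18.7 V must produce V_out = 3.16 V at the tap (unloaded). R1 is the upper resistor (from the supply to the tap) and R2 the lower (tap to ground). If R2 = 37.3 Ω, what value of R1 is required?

V_out/V_in = R2/(R1+R2) = 0.1690.
Rearranging, R1 = R2·(1−k)/k = 37.3 × 4.918 = 183.4 Ω.

R1 ≈ 183 Ω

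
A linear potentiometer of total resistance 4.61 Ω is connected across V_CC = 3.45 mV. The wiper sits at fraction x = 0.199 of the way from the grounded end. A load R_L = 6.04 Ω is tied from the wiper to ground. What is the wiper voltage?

Lower segment x·R_p = 0.9174 Ω; upper segment (1−x)·R_p = 3.693 Ω.
(x·R_p) ‖ R_L = 0.7964 Ω.
V_out = 3.45 × 0.7964/(3.693 + 0.7964) = 0.6121 mV.
(Unloaded: V_out = x·V_CC = 0.687 mV.)

V_out ≈ 0.612 mV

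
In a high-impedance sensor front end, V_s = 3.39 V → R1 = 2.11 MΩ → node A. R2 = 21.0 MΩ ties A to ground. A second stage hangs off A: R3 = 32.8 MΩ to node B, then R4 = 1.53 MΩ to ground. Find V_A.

V_A ≈ 2.92 V

Looking into the second stage from A: R3 + R4 = 34.33 MΩ appears in parallel with R2.
R2 ‖ (R3+R4) = 13.03 MΩ.
V_A = 3.39 × 13.03/(2.11 + 13.03) = 2.918 V.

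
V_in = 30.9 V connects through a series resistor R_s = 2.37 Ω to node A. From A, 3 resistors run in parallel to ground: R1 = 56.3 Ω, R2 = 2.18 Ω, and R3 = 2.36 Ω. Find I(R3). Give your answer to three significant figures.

Combine the parallel branches: R_p = (1/56.3 + 1/2.18 + 1/2.36)⁻¹ = 1.111 Ω.
V_A = 30.9 × 1.111/3.481 = 9.861 V.
I(R3) = V_A / R3 = 9.861/2.36 = 4.178 A.
(Equivalently: I_total = 8.877 A, then current-divider fraction G_k/ΣG = 0.4707.)

I ≈ 4.18 A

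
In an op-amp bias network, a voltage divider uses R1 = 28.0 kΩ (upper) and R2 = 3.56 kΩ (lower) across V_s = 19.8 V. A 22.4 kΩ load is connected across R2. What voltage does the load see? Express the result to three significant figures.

R2 ‖ R_L = (3.56 × 22.4)/(3.56 + 22.4) = 3.072 kΩ.
Voltage divider with the loaded lower leg: V_out = 19.8 × 3.072/(28.0 + 3.072) = 19.8 × 0.09886 = 1.957 V.

V_out ≈ 1.96 V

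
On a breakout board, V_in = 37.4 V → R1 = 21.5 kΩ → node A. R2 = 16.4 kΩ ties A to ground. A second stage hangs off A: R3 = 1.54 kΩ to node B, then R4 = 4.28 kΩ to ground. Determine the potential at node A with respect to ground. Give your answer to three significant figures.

Looking into the second stage from A: R3 + R4 = 5.820 kΩ appears in parallel with R2.
Effective lower resistance at A: R2 ‖ 5.820 = 4.296 kΩ.
So V_A = 37.4 × 0.1665 = 6.228 V.

V_A ≈ 6.23 V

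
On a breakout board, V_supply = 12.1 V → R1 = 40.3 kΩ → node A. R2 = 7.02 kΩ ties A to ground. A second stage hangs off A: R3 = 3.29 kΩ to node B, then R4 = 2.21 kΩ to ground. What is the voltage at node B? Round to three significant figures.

V_B ≈ 0.346 V

Node A sees R2 in parallel with the series input of stage 2, R3 + R4 = 5.500 kΩ.
Effective lower resistance at A: R2 ‖ 5.500 = 3.084 kΩ.
First divider: V_A = V_supply · 3.084/(40.3 + 3.084) = 0.8601 V.
Stage 2 is unloaded, so V_B = V_A · R4/(R3+R4) = 0.8601 × 2.21/5.500 = 0.3456 V.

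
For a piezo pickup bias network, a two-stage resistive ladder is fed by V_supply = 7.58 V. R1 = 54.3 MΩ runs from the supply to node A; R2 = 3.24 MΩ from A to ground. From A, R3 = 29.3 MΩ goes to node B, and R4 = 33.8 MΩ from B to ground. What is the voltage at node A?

Node A sees R2 in parallel with the series input of stage 2, R3 + R4 = 63.10 MΩ.
Effective lower resistance at A: R2 ‖ 63.10 = 3.082 MΩ.
V_A = 7.58 × 3.082/(54.3 + 3.082) = 0.4071 V.

V_A ≈ 0.407 V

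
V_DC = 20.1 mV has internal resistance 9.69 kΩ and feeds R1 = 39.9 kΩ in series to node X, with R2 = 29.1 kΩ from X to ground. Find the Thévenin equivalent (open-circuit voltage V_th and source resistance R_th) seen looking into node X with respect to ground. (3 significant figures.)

V_th ≈ 7.43 mV, R_th ≈ 18.3 kΩ

R1' = 9.69 + 39.9 = 49.59 kΩ (source resistance + R1).
Open-circuit (no load on X): V_th = V_DC · R2/(R1' + R2) = 20.1 × 29.1/(49.59 + 29.1) = 7.433 mV.
With V_DC suppressed (replaced by a short), R_th = R1' ‖ R2 = (49.59 × 29.1)/(49.59 + 29.1) = 18.34 kΩ.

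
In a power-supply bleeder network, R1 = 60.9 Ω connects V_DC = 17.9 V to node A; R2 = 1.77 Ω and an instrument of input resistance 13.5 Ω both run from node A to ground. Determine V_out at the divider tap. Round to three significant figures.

The load sits in parallel with R2, giving an effective lower resistance R2' = R2·R_L/(R2+R_L) = 1.565 Ω.
Then V_out = V_DC · R2'/(R1 + R2') = 17.9 × 1.565/62.46 = 0.4484 V.

V_out ≈ 0.448 V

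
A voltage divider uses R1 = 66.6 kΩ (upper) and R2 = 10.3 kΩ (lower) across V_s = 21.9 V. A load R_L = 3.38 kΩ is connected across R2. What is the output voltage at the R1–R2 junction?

R2 ‖ R_L = (10.3 × 3.38)/(10.3 + 3.38) = 2.545 kΩ.
Now apply the divider: V_out = 21.9 × 0.03681 = 0.8060 V.
(Unloaded it would be 2.93 V; the load pulls it down.)

V_out ≈ 0.806 V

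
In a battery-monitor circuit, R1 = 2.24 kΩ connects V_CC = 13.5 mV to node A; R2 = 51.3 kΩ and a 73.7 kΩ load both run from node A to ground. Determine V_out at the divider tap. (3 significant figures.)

First combine the lower leg with the load: R2 ‖ R_L = 30.25 kΩ.
Voltage divider with the loaded lower leg: V_out = 13.5 × 30.25/(2.24 + 30.25) = 13.5 × 0.9310 = 12.57 mV.

V_out ≈ 12.6 mV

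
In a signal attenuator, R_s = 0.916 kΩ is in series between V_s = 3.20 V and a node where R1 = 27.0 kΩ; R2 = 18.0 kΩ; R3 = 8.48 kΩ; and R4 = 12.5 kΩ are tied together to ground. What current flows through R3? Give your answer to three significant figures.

Combine the parallel branches: R_p = (1/27.0 + 1/18.0 + 1/8.48 + 1/12.5)⁻¹ = 3.442 kΩ.
V_A by voltage divider: V_A = 3.20 × 3.442/(0.916 + 3.442) = 2.527 V.
I(R3) = V_A / R3 = 2.527/8.48 = 0.2980 mA.

I ≈ 0.298 mA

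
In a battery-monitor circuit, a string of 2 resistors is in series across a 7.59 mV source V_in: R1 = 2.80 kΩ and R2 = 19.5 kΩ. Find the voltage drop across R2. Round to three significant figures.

V ≈ 6.64 mV

ΣR = 2.80 + 19.5 = 22.30 kΩ.
V = V_in · R/ΣR = 7.59 × 0.8744 = 6.637 mV.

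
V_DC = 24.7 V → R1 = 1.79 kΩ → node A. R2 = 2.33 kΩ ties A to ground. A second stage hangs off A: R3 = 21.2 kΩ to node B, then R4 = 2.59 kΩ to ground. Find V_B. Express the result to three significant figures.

Node A sees R2 in parallel with the series input of stage 2, R3 + R4 = 23.79 kΩ.
Effective lower resistance at A: R2 ‖ 23.79 = 2.122 kΩ.
V_A = 24.7 × 2.122/(1.79 + 2.122) = 13.40 V.
V_B = V_A × 0.1089 = 1.459 V.

V_B ≈ 1.46 V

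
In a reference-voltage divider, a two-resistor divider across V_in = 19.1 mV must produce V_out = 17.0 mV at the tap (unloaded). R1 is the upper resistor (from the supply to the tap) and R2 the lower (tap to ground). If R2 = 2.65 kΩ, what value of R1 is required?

R1 ≈ 0.327 kΩ

The divider ratio is R2/(R1+R2) = 17.0/19.1 = 0.8901.
R1 = R2·(1/k − 1) = 2.65 × 0.1235 = 0.3274 kΩ.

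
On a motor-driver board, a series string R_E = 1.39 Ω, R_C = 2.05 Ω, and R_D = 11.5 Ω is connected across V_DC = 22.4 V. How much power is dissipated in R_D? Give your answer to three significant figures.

P ≈ 25.9 W

Series current I = V_DC/ΣR = 22.4/14.94 = 1.499 A.
P = I²R = 2.248 × 11.5 = 25.85 W.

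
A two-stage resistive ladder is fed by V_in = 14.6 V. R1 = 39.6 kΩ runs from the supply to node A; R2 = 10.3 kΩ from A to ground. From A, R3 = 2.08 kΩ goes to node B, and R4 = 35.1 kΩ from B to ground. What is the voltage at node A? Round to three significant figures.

V_A ≈ 2.47 V

Looking into the second stage from A: R3 + R4 = 37.18 kΩ appears in parallel with R2.
R2 ‖ (R3+R4) = 8.066 kΩ.
So V_A = 14.6 × 0.1692 = 2.470 V.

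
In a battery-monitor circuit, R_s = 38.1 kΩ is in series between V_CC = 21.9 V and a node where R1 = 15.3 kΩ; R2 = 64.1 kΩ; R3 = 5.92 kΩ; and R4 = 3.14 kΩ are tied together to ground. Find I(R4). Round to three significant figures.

I ≈ 0.308 mA

Equivalent of the parallel group: R_p = 1.759 kΩ.
Node voltage V_A = V_CC · R_p/(R_s + R_p) = 21.9 × 0.04414 = 0.9667 V.
Branch current I = V_A/R4 = 0.9667/3.14 = 0.3079 mA.
(Check via current divider: I_total = 0.5494 mA; share G_k/ΣG = 0.5603 → same result.)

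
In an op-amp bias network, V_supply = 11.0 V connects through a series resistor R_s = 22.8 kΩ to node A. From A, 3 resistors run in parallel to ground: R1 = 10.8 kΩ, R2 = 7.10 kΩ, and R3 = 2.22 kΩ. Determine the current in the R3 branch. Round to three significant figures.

I ≈ 0.299 mA

Parallel bank: R_p = 1/(1/10.8 + 1/7.10 + 1/2.22) = 1.462 kΩ.
V_A by voltage divider: V_A = 11.0 × 1.462/(22.8 + 1.462) = 0.6629 V.
Branch current I = V_A/R3 = 0.6629/2.22 = 0.2986 mA.
(Check via current divider: I_total = 0.4534 mA; share G_k/ΣG = 0.6587 → same result.)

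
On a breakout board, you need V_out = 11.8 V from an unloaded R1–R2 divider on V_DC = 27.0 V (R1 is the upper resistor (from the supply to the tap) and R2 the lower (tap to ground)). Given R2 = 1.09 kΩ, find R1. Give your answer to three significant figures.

R1 ≈ 1.40 kΩ

The divider ratio is R2/(R1+R2) = 11.8/27.0 = 0.4370.
R1 = R2·(1/k − 1) = 1.09 × 1.288 = 1.404 kΩ.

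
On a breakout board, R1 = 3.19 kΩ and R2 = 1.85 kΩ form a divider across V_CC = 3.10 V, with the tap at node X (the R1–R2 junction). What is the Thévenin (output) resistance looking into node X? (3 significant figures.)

R_th ≈ 1.17 kΩ

With V_CC suppressed (replaced by a short), R_th = R1 ‖ R2 = (3.190 × 1.85)/(3.190 + 1.85) = 1.171 kΩ.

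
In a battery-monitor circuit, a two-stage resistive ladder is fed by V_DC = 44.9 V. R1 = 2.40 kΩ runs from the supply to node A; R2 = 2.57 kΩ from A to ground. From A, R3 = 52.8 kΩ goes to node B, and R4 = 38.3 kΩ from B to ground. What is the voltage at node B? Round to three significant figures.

Looking into the second stage from A: R3 + R4 = 91.10 kΩ appears in parallel with R2.
Effective lower resistance at A: R2 ‖ 91.10 = 2.499 kΩ.
First divider: V_A = V_DC · 2.499/(2.40 + 2.499) = 22.91 V.
Then the unloaded second divider: V_B = V_A × R4/(R3+R4) = 22.91 × 0.4204 = 9.630 V.

V_B ≈ 9.63 V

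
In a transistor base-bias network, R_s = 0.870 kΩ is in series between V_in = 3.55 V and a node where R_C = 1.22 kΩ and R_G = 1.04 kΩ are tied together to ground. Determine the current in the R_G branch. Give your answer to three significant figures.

Parallel bank: R_p = 1/(1/1.22 + 1/1.04) = 0.5614 kΩ.
V_A = 3.55 × 0.5614/1.431 = 1.392 V.
I(R_G) = V_A / R_G = 1.392/1.04 = 1.339 mA.

I ≈ 1.34 mA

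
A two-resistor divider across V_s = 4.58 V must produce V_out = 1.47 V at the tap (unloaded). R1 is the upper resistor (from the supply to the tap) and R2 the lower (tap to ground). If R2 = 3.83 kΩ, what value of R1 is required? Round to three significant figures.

R1 ≈ 8.10 kΩ

V_out/V_s = R2/(R1+R2) = 0.3210.
R1 = R2·(1/k − 1) = 3.83 × 2.116 = 8.103 kΩ.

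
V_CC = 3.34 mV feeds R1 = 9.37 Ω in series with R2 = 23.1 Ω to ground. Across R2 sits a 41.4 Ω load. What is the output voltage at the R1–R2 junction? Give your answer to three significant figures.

V_out ≈ 2.05 mV

The load sits in parallel with R2, giving an effective lower resistance R2' = R2·R_L/(R2+R_L) = 14.83 Ω.
Then V_out = V_CC · R2'/(R1 + R2') = 3.34 × 14.83/24.20 = 2.047 mV.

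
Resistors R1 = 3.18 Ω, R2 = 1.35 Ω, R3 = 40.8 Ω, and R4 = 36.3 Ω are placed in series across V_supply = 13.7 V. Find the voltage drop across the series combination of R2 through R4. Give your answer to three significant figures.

V ≈ 13.2 V

Total series resistance ΣR = 3.18 + 1.35 + 40.8 + 36.3 = 81.63 Ω.
R_{R2..R4} = 1.35 + 40.8 + 36.3 = 78.45 Ω.
By the voltage-divider rule, V = 13.7 × 78.45/81.63 = 13.17 V.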